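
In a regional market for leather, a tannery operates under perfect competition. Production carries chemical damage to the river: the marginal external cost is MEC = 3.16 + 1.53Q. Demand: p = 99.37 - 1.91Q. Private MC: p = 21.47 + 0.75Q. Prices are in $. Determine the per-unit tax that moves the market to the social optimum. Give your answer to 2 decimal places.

tax = $30.45 per unit

Social marginal cost = private MC + MEC = 24.63 + 2.28Q.
Set SMC = demand: 24.63 + 2.28Q = 99.37 - 1.91Q → Q* = 17.8377.
The Pigouvian tax equals MEC at Q*: 3.16 + 1.53×17.8377 = 30.4517.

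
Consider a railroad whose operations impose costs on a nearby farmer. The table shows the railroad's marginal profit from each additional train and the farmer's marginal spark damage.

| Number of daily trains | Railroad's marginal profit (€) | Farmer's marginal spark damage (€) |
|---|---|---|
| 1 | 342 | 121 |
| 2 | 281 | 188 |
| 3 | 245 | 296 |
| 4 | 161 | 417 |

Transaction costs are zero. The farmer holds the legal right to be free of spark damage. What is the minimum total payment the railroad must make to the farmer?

€309

Efficient level: marginal profit ≥ marginal spark damage through level 2, so k* = 2.
With the farmer holding the right, the railroad must at least compensate total damage at k*: 121 + 188 = 309.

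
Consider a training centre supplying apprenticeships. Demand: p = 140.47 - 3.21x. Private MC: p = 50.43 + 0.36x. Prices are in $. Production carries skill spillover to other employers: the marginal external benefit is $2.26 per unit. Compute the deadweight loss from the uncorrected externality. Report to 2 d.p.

Market equilibrium (private): 50.43 + 0.36x = 140.47 - 3.21x → x_m = 25.2213.
Social marginal cost = private MC − MEB = 48.17 + 0.36x.
Set SMC = demand: 48.17 + 0.36x = 140.47 - 3.21x → x* = 25.8543.
Between x* and x_m the wedge demand − SMC runs linearly from 0 to MEB(x_m), so the loss is a triangle.
DWL = ½ × 0.6330 × 2.2600 = 0.7153.

DWL = $0.72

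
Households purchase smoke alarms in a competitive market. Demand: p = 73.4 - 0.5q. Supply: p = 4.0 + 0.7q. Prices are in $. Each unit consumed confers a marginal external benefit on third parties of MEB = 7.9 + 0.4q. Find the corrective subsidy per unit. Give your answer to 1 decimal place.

Social marginal benefit = demand + MEB = 81.3 - 0.1q.
Set SMB = MC: 81.3 - 0.1q = 4.0 + 0.7q → q* = 96.6250.
The Pigouvian subsidy equals MEB at q*: 7.9 + 0.4×96.6250 = 46.5500.

subsidy = $46.6 per unit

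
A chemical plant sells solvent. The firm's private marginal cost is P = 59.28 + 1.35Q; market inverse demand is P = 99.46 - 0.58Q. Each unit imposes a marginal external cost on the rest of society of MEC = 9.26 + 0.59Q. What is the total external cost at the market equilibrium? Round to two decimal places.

Market equilibrium (private): 59.28 + 1.35Q = 99.46 - 0.58Q → Q_m = 20.8187.
Total external cost = ∫₀^{Q_m} (9.26 + 0.59Q) dQ = 9.26×20.8187 + ½×0.59×20.8187² = 320.6396.

320.64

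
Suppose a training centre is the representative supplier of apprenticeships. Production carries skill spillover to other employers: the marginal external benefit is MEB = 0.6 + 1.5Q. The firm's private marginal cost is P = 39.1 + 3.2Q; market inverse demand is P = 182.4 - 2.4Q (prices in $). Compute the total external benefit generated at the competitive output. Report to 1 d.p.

Market equilibrium (private): 39.1 + 3.2Q = 182.4 - 2.4Q → Q_m = 25.5893.
Total external benefit = ∫₀^{Q_m} (0.6 + 1.5Q) dQ = 0.6×25.5893 + ½×1.5×25.5893² = 506.4628.

$506.5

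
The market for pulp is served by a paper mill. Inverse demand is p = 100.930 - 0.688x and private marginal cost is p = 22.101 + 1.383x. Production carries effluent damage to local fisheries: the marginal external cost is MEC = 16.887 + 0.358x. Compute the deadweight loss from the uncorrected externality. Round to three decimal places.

DWL = 191.660

Market equilibrium (private): 22.101 + 1.383x = 100.930 - 0.688x → x_m = 38.0633.
Social marginal cost = private MC + MEC = 38.988 + 1.741x.
Set SMC = demand: 38.988 + 1.741x = 100.930 - 0.688x → x* = 25.5010.
Height of the DWL triangle at x_m is SMC(x_m) − demand(x_m) = MEC(x_m) = 30.5136.
DWL = ½ × 12.5623 × 30.5136 = 191.6605.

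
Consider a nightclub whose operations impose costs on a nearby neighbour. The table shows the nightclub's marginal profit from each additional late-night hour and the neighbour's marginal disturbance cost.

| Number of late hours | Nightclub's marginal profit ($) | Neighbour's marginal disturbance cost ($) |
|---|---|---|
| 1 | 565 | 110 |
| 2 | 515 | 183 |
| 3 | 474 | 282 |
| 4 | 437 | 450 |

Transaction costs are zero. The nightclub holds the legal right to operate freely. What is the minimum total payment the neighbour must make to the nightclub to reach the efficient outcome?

Left alone the nightclub would choose level 4 (marginal profit stays positive).
Efficient level: k* = 3 (marginal profit ≥ marginal disturbance cost through 3).
The neighbour must at least cover the nightclub's forgone profit from cutting 4→3: 437 = 437.

$437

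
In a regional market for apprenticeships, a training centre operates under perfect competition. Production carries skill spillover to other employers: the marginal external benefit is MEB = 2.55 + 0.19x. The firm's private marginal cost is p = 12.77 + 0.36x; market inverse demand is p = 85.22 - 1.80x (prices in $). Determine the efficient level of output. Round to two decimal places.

Social marginal cost = private MC − MEB = 10.22 + 0.17x.
Set SMC = demand: 10.22 + 0.17x = 85.22 - 1.80x → x* = 38.0711.

x* = 38.07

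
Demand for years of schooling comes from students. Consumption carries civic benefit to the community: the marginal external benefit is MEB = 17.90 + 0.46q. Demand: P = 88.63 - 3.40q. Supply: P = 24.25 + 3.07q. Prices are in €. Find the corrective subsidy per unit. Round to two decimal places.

subsidy = €24.20 per unit

Social marginal benefit = demand + MEB = 106.53 - 2.94q.
Set SMB = MC: 106.53 - 2.94q = 24.25 + 3.07q → q* = 13.6905.
The Pigouvian subsidy equals MEB at q*: 17.90 + 0.46×13.6905 = 24.1976.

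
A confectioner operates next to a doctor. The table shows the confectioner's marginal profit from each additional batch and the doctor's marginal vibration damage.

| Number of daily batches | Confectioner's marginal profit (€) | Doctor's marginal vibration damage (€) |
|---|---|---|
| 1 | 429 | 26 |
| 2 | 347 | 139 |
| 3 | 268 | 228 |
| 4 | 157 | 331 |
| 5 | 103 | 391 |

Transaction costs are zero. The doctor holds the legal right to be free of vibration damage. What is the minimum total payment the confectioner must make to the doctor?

Efficient level: marginal profit ≥ marginal vibration damage through level 3, so k* = 3.
With the doctor holding the right, the confectioner must at least compensate total damage at k*: 26 + 139 + 228 = 393.

€393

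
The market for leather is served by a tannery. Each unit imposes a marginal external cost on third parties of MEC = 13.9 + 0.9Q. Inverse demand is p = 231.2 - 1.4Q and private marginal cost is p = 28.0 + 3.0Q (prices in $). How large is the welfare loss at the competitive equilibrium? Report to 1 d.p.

DWL = $290.2

Market equilibrium (private): 28.0 + 3.0Q = 231.2 - 1.4Q → Q_m = 46.1818.
Social marginal cost = private MC + MEC = 41.9 + 3.9Q.
Set SMC = demand: 41.9 + 3.9Q = 231.2 - 1.4Q → Q* = 35.7170.
The welfare-loss triangle has base |Q_m − Q*| and height MEC(Q_m) (the vertical gap between SMC and demand is zero at Q* and MEC at Q_m).
DWL = ½ × 10.4648 × 55.4636 = 290.2077.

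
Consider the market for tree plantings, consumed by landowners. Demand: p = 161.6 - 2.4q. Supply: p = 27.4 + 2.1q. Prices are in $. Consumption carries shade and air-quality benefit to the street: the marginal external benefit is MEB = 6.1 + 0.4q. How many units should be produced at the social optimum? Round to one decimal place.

q* = 34.2

Social marginal benefit = demand + MEB = 167.7 - 2.0q.
Set SMB = MC: 167.7 - 2.0q = 27.4 + 2.1q → q* = 34.2195.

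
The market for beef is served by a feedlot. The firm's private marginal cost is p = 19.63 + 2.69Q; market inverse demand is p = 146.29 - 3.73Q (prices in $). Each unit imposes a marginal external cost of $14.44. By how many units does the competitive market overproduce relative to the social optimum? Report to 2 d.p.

2.25 units

Market equilibrium (private): 19.63 + 2.69Q = 146.29 - 3.73Q → Q_m = 19.7290.
Social marginal cost = private MC + MEC = 34.07 + 2.69Q.
Set SMC = demand: 34.07 + 2.69Q = 146.29 - 3.73Q → Q* = 17.4798.
Gap = |19.7290 − 17.4798| = 2.2492.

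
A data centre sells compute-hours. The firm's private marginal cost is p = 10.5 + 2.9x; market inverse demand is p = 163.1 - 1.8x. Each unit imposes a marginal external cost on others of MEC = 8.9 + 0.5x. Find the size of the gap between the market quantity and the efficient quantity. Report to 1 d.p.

Market equilibrium (private): 10.5 + 2.9x = 163.1 - 1.8x → x_m = 32.4681.
Social marginal cost = private MC + MEC = 19.4 + 3.4x.
Set SMC = demand: 19.4 + 3.4x = 163.1 - 1.8x → x* = 27.6346.
Gap = |32.4681 − 27.6346| = 4.8335.

4.8 units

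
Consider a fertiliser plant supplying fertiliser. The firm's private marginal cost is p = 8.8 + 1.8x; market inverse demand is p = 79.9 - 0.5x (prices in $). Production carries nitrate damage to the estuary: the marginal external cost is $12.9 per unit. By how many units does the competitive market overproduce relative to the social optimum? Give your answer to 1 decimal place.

5.6 units

Market equilibrium (private): 8.8 + 1.8x = 79.9 - 0.5x → x_m = 30.9130.
Social marginal cost = private MC + MEC = 21.7 + 1.8x.
Set SMC = demand: 21.7 + 1.8x = 79.9 - 0.5x → x* = 25.3043.
Gap = |30.9130 − 25.3043| = 5.6087.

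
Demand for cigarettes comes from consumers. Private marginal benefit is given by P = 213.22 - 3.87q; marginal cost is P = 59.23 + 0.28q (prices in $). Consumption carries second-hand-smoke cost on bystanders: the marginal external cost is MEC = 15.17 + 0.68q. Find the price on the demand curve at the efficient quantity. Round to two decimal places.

P = $101.99

Social marginal benefit = demand − MEC = 198.05 - 4.55q.
Set SMB = MC: 198.05 - 4.55q = 59.23 + 0.28q → q* = 28.7412.
Consumer price on the demand curve at q*: 213.22 − 3.87×28.7412 = 101.9916.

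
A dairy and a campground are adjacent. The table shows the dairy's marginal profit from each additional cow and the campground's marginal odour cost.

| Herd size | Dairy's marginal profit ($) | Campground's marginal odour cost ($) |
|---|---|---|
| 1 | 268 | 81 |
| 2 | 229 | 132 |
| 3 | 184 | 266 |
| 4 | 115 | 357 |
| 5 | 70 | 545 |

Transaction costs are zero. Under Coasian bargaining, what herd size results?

2

Bargaining reaches the level where marginal profit last exceeds marginal odour cost.
That holds through level 2 (229 ≥ 132) but not at 3 (184 < 266).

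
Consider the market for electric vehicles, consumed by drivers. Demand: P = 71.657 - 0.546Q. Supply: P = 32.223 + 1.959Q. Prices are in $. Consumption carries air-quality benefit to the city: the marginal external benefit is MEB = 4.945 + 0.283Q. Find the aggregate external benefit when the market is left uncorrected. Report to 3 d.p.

Market equilibrium (private): 32.223 + 1.959Q = 71.657 - 0.546Q → Q_m = 15.7421.
Total external benefit = ∫₀^{Q_m} (4.945 + 0.283Q) dQ = 4.945×15.7421 + ½×0.283×15.7421² = 112.9103.

$112.910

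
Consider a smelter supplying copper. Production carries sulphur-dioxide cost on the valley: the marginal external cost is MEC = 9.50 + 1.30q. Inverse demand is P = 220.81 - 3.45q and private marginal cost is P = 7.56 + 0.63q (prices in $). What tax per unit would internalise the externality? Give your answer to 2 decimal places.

tax = $58.73 per unit

Social marginal cost = private MC + MEC = 17.06 + 1.93q.
Set SMC = demand: 17.06 + 1.93q = 220.81 - 3.45q → q* = 37.8717.
The Pigouvian tax equals MEC at q*: 9.50 + 1.30×37.8717 = 58.7332.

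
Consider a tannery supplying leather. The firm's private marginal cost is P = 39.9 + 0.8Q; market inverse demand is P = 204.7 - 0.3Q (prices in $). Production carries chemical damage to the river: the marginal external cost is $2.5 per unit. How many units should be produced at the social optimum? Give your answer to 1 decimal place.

Q* = 147.5

Social marginal cost = private MC + MEC = 42.4 + 0.8Q.
Set SMC = demand: 42.4 + 0.8Q = 204.7 - 0.3Q → Q* = 147.5455.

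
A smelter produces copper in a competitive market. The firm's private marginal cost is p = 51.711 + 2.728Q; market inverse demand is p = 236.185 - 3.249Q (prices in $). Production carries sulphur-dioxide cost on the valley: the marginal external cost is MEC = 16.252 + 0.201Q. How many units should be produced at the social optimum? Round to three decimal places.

Q* = 27.229

Social marginal cost = private MC + MEC = 67.963 + 2.929Q.
Set SMC = demand: 67.963 + 2.929Q = 236.185 - 3.249Q → Q* = 27.2292.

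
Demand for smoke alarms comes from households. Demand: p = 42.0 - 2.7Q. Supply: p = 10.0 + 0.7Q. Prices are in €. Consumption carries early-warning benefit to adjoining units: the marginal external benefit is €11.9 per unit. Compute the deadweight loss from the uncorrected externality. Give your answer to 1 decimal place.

Market equilibrium (private): 10.0 + 0.7Q = 42.0 - 2.7Q → Q_m = 9.4118.
Social marginal benefit = demand + MEB = 53.9 - 2.7Q.
Set SMB = MC: 53.9 - 2.7Q = 10.0 + 0.7Q → Q* = 12.9118.
The welfare-loss triangle has base |Q_m − Q*| and height MEB(Q_m) (the vertical gap between SMB and MC is zero at Q* and MEB at Q_m).
DWL = ½ × 3.5000 × 11.9000 = 20.8250.

DWL = €20.8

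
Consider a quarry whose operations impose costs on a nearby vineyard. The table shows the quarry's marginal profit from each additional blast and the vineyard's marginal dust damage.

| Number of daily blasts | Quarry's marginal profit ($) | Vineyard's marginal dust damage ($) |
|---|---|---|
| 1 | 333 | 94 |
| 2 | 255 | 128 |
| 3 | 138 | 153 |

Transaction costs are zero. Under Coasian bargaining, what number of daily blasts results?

2

Bargaining reaches the level where marginal profit last exceeds marginal dust damage.
That holds through level 2 (255 ≥ 128) but not at 3 (138 < 153).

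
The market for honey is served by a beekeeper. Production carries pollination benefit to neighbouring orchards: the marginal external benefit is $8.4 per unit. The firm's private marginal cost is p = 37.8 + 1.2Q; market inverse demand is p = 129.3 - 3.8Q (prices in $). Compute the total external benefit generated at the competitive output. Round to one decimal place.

$153.7

Market equilibrium (private): 37.8 + 1.2Q = 129.3 - 3.8Q → Q_m = 18.3000.
Total external benefit = MEB × Q_m = 8.4 × 18.3000 = 153.7200.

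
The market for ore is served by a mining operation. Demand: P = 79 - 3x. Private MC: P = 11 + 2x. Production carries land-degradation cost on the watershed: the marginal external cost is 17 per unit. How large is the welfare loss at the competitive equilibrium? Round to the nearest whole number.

DWL = 29

Market equilibrium (private): 11 + 2x = 79 - 3x → x_m = 13.6000.
Social marginal cost = private MC + MEC = 28 + 2x.
Set SMC = demand: 28 + 2x = 79 - 3x → x* = 10.2000.
Between x* and x_m the wedge SMC − demand runs linearly from 0 to MEC(x_m), so the loss is a triangle.
DWL = ½ × 3.4000 × 17.0000 = 28.9000.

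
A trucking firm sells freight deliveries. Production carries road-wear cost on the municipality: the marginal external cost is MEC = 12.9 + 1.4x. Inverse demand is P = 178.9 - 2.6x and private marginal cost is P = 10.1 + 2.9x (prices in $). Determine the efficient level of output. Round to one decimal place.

Social marginal cost = private MC + MEC = 23.0 + 4.3x.
Set SMC = demand: 23.0 + 4.3x = 178.9 - 2.6x → x* = 22.5942.

x* = 22.6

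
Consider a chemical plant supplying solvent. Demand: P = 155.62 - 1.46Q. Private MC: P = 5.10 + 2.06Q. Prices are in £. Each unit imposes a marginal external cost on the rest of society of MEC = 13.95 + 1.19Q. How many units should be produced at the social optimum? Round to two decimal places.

Q* = 29.00

Social marginal cost = private MC + MEC = 19.05 + 3.25Q.
Set SMC = demand: 19.05 + 3.25Q = 155.62 - 1.46Q → Q* = 28.9958.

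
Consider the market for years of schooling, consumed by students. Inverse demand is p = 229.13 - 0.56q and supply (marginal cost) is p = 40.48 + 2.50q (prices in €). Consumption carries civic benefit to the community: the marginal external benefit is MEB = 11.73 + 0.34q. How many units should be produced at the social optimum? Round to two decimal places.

q* = 73.67

Social marginal benefit = demand + MEB = 240.86 - 0.22q.
Set SMB = MC: 240.86 - 0.22q = 40.48 + 2.50q → q* = 73.6691.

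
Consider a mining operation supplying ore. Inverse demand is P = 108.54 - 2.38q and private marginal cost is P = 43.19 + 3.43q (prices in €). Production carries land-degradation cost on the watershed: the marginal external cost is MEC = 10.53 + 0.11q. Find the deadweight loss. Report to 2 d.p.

DWL = €11.69

Market equilibrium (private): 43.19 + 3.43q = 108.54 - 2.38q → q_m = 11.2478.
Social marginal cost = private MC + MEC = 53.72 + 3.54q.
Set SMC = demand: 53.72 + 3.54q = 108.54 - 2.38q → q* = 9.2601.
Height of the DWL triangle at q_m is SMC(q_m) − demand(q_m) = MEC(q_m) = 11.7673.
DWL = ½ × 1.9877 × 11.7673 = 11.6949.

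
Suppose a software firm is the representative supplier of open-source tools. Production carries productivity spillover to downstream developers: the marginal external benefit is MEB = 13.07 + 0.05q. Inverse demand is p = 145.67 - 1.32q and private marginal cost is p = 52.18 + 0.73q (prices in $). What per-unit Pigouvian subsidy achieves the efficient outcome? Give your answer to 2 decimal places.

Social marginal cost = private MC − MEB = 39.11 + 0.68q.
Set SMC = demand: 39.11 + 0.68q = 145.67 - 1.32q → q* = 53.2800.
The Pigouvian subsidy equals MEB at q*: 13.07 + 0.05×53.2800 = 15.7340.

subsidy = $15.73 per unit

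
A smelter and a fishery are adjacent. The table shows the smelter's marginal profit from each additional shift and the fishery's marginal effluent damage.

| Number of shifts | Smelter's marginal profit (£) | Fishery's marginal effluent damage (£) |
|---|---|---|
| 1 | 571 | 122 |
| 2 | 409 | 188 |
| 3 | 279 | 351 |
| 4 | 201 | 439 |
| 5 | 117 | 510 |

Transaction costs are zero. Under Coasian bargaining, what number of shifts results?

2

Bargaining reaches the level where marginal profit last exceeds marginal effluent damage.
That holds through level 2 (409 ≥ 188) but not at 3 (279 < 351).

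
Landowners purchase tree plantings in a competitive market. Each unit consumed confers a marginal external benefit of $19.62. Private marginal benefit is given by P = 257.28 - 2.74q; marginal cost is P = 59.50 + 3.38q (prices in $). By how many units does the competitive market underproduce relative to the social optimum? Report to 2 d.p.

Market equilibrium (private): 59.50 + 3.38q = 257.28 - 2.74q → q_m = 32.3170.
Social marginal benefit = demand + MEB = 276.90 - 2.74q.
Set SMB = MC: 276.90 - 2.74q = 59.50 + 3.38q → q* = 35.5229.
Gap = |32.3170 − 35.5229| = 3.2059.

3.21 units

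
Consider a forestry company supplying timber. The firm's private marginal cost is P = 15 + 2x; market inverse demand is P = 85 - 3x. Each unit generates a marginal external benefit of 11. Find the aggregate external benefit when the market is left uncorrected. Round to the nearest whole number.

154

Market equilibrium (private): 15 + 2x = 85 - 3x → x_m = 14.0000.
Total external benefit = MEB × x_m = 11 × 14.0000 = 154.0000.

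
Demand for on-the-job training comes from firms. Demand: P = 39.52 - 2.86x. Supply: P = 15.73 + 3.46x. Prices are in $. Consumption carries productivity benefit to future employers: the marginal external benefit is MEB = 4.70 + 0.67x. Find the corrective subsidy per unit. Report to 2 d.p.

Social marginal benefit = demand + MEB = 44.22 - 2.19x.
Set SMB = MC: 44.22 - 2.19x = 15.73 + 3.46x → x* = 5.0425.
The Pigouvian subsidy equals MEB at x*: 4.70 + 0.67×5.0425 = 8.0785.

subsidy = $8.08 per unit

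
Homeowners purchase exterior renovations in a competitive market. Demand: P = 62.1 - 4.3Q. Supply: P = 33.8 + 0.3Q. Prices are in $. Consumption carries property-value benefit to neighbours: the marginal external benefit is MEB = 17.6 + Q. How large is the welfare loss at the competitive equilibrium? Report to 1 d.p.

Market equilibrium (private): 33.8 + 0.3Q = 62.1 - 4.3Q → Q_m = 6.1522.
Social marginal benefit = demand + MEB = 79.7 - 3.3Q.
Set SMB = MC: 79.7 - 3.3Q = 33.8 + 0.3Q → Q* = 12.7500.
Between Q* and Q_m the wedge SMB − MC runs linearly from 0 to MEB(Q_m), so the loss is a triangle.
DWL = ½ × 6.5978 × 23.7522 = 78.3561.

DWL = $78.4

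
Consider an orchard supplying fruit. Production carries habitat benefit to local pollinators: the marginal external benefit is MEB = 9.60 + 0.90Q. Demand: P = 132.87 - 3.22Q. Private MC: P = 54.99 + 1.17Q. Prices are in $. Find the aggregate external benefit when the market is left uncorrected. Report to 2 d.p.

Market equilibrium (private): 54.99 + 1.17Q = 132.87 - 3.22Q → Q_m = 17.7403.
Total external benefit = ∫₀^{Q_m} (9.60 + 0.90Q) dQ = 9.60×17.7403 + ½×0.90×17.7403² = 311.9301.

$311.93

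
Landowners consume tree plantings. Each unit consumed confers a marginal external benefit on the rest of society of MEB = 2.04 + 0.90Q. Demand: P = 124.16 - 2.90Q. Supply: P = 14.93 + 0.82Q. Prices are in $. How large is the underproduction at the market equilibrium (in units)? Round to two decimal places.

Market equilibrium (private): 14.93 + 0.82Q = 124.16 - 2.90Q → Q_m = 29.3629.
Social marginal benefit = demand + MEB = 126.20 - 2.00Q.
Set SMB = MC: 126.20 - 2.00Q = 14.93 + 0.82Q → Q* = 39.4574.
Gap = |29.3629 − 39.4574| = 10.0945.

10.09 units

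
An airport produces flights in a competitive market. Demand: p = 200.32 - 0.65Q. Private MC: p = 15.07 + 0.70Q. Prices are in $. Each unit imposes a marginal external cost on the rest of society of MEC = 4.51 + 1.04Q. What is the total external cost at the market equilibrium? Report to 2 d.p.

Market equilibrium (private): 15.07 + 0.70Q = 200.32 - 0.65Q → Q_m = 137.2222.
Total external cost = ∫₀^{Q_m} (4.51 + 1.04Q) dQ = 4.51×137.2222 + ½×1.04×137.2222² = 10410.4369.

$10410.44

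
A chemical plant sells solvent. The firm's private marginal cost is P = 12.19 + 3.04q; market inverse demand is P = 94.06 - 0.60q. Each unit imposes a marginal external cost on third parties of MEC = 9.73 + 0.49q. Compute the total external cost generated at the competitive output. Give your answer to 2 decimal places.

Market equilibrium (private): 12.19 + 3.04q = 94.06 - 0.60q → q_m = 22.4918.
Total external cost = ∫₀^{q_m} (9.73 + 0.49q) dq = 9.73×22.4918 + ½×0.49×22.4918² = 342.7861.

342.79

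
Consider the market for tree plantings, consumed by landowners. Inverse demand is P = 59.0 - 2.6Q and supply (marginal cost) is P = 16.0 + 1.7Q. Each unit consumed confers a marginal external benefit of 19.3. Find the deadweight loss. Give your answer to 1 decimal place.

DWL = 43.3

Market equilibrium (private): 16.0 + 1.7Q = 59.0 - 2.6Q → Q_m = 10.0000.
Social marginal benefit = demand + MEB = 78.3 - 2.6Q.
Set SMB = MC: 78.3 - 2.6Q = 16.0 + 1.7Q → Q* = 14.4884.
Between Q* and Q_m the wedge SMB − MC runs linearly from 0 to MEB(Q_m), so the loss is a triangle.
DWL = ½ × 4.4884 × 19.3000 = 43.3131.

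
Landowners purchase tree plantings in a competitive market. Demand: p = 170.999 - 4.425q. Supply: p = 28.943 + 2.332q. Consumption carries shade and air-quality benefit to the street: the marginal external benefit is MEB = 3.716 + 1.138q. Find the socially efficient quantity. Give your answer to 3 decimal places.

Social marginal benefit = demand + MEB = 174.715 - 3.287q.
Set SMB = MC: 174.715 - 3.287q = 28.943 + 2.332q → q* = 25.9427.

q* = 25.943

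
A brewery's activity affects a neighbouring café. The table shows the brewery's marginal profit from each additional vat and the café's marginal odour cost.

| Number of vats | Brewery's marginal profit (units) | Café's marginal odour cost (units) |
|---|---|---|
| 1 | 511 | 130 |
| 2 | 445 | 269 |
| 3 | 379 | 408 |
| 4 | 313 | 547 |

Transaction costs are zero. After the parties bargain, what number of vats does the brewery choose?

2

Bargaining reaches the level where marginal profit last exceeds marginal odour cost.
That holds through level 2 (445 ≥ 269) but not at 3 (379 < 408).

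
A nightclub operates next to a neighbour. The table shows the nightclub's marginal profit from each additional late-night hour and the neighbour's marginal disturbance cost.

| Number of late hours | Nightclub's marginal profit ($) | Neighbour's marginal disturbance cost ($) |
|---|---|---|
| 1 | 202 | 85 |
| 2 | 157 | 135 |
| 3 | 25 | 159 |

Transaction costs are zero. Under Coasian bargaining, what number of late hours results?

Bargaining reaches the level where marginal profit last exceeds marginal disturbance cost.
That holds through level 2 (157 ≥ 135) but not at 3 (25 < 159).

2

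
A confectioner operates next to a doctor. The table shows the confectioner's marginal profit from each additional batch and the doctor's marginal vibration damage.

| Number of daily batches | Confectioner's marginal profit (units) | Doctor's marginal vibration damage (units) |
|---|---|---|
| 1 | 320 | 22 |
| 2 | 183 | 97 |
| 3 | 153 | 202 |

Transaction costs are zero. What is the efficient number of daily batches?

2

Bargaining reaches the level where marginal profit last exceeds marginal vibration damage.
That holds through level 2 (183 ≥ 97) but not at 3 (153 < 202).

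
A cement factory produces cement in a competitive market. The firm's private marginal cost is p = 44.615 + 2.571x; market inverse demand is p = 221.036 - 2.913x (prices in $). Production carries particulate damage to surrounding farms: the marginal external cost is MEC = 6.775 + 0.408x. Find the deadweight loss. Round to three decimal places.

Market equilibrium (private): 44.615 + 2.571x = 221.036 - 2.913x → x_m = 32.1701.
Social marginal cost = private MC + MEC = 51.390 + 2.979x.
Set SMC = demand: 51.390 + 2.979x = 221.036 - 2.913x → x* = 28.7926.
Height of the DWL triangle at x_m is SMC(x_m) − demand(x_m) = MEC(x_m) = 19.9004.
DWL = ½ × 3.3775 × 19.9004 = 33.6068.

DWL = $33.607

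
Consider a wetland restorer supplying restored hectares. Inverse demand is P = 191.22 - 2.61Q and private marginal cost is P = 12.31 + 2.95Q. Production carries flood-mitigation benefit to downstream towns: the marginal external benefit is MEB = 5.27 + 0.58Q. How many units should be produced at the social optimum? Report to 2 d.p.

Social marginal cost = private MC − MEB = 7.04 + 2.37Q.
Set SMC = demand: 7.04 + 2.37Q = 191.22 - 2.61Q → Q* = 36.9839.

Q* = 36.98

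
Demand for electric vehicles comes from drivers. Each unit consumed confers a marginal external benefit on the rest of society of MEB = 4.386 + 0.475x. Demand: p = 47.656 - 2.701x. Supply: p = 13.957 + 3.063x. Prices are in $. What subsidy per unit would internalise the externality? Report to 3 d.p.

Social marginal benefit = demand + MEB = 52.042 - 2.226x.
Set SMB = MC: 52.042 - 2.226x = 13.957 + 3.063x → x* = 7.2008.
The Pigouvian subsidy equals MEB at x*: 4.386 + 0.475×7.2008 = 7.8064.

subsidy = $7.806 per unit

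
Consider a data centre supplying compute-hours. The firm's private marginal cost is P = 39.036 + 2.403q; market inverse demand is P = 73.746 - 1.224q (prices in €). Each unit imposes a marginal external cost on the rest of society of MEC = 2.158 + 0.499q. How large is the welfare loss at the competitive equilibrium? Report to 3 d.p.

Market equilibrium (private): 39.036 + 2.403q = 73.746 - 1.224q → q_m = 9.5699.
Social marginal cost = private MC + MEC = 41.194 + 2.902q.
Set SMC = demand: 41.194 + 2.902q = 73.746 - 1.224q → q* = 7.8895.
The welfare-loss triangle has base |q_m − q*| and height MEC(q_m) (the vertical gap between SMC and demand is zero at q* and MEC at q_m).
DWL = ½ × 1.6804 × 6.9334 = 5.8254.

DWL = €5.825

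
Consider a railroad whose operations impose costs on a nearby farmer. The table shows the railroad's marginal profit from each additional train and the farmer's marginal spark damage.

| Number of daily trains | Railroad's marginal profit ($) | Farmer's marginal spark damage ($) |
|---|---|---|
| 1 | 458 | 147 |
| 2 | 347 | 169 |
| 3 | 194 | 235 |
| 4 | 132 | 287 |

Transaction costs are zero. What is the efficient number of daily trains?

Bargaining reaches the level where marginal profit last exceeds marginal spark damage.
That holds through level 2 (347 ≥ 169) but not at 3 (194 < 235).

2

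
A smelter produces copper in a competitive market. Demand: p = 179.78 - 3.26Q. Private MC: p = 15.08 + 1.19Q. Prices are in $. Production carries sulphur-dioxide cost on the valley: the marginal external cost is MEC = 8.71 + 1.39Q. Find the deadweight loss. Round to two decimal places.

Market equilibrium (private): 15.08 + 1.19Q = 179.78 - 3.26Q → Q_m = 37.0112.
Social marginal cost = private MC + MEC = 23.79 + 2.58Q.
Set SMC = demand: 23.79 + 2.58Q = 179.78 - 3.26Q → Q* = 26.7106.
Height of the DWL triangle at Q_m is SMC(Q_m) − demand(Q_m) = MEC(Q_m) = 60.1556.
DWL = ½ × 10.3006 × 60.1556 = 309.8194.

DWL = $309.82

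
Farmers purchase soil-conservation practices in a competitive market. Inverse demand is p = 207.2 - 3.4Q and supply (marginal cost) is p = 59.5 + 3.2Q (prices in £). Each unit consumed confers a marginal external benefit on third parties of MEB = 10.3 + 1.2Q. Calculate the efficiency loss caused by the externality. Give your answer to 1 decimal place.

DWL = £127.8

Market equilibrium (private): 59.5 + 3.2Q = 207.2 - 3.4Q → Q_m = 22.3788.
Social marginal benefit = demand + MEB = 217.5 - 2.2Q.
Set SMB = MC: 217.5 - 2.2Q = 59.5 + 3.2Q → Q* = 29.2593.
The loss is the area between SMB and MC from Q* to Q_m; with linear curves that's a triangle of height MEB(Q_m).
DWL = ½ × 6.8805 × 37.1545 = 127.8208.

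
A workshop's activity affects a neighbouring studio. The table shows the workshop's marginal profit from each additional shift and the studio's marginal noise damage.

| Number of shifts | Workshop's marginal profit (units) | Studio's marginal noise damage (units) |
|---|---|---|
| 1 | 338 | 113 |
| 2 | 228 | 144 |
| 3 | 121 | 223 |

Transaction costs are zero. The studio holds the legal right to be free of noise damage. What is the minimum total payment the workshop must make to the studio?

Efficient level: marginal profit ≥ marginal noise damage through level 2, so k* = 2.
With the studio holding the right, the workshop must at least compensate total damage at k*: 113 + 144 = 257.

257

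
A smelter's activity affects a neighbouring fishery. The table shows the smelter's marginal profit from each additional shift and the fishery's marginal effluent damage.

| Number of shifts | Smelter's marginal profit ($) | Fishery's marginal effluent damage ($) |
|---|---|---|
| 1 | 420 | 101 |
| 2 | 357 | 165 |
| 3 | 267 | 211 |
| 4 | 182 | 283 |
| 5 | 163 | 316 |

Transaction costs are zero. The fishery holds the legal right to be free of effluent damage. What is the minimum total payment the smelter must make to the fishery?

Efficient level: marginal profit ≥ marginal effluent damage through level 3, so k* = 3.
With the fishery holding the right, the smelter must at least compensate total damage at k*: 101 + 165 + 211 = 477.

$477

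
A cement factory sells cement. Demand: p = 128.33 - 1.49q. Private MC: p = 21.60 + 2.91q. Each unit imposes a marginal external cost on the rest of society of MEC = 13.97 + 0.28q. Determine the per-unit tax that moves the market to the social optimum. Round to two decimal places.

tax = 19.52 per unit

Social marginal cost = private MC + MEC = 35.57 + 3.19q.
Set SMC = demand: 35.57 + 3.19q = 128.33 - 1.49q → q* = 19.8205.
The Pigouvian tax equals MEC at q*: 13.97 + 0.28×19.8205 = 19.5197.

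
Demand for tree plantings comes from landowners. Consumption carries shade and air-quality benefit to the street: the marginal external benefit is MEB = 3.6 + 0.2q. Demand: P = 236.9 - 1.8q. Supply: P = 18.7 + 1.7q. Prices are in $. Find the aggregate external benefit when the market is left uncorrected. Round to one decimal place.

Market equilibrium (private): 18.7 + 1.7q = 236.9 - 1.8q → q_m = 62.3429.
Total external benefit = ∫₀^{q_m} (3.6 + 0.2q) dq = 3.6×62.3429 + ½×0.2×62.3429² = 613.0982.

$613.1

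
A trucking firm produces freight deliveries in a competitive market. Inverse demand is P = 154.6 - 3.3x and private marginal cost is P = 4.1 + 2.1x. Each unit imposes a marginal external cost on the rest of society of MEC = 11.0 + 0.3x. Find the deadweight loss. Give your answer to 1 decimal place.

Market equilibrium (private): 4.1 + 2.1x = 154.6 - 3.3x → x_m = 27.8704.
Social marginal cost = private MC + MEC = 15.1 + 2.4x.
Set SMC = demand: 15.1 + 2.4x = 154.6 - 3.3x → x* = 24.4737.
The welfare-loss triangle has base |x_m − x*| and height MEC(x_m) (the vertical gap between SMC and demand is zero at x* and MEC at x_m).
DWL = ½ × 3.3967 × 19.3611 = 32.8819.

DWL = 32.9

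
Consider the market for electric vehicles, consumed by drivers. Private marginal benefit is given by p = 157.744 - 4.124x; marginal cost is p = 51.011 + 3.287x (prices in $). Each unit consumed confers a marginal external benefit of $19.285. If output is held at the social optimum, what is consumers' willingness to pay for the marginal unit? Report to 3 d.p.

P = $87.619

Social marginal benefit = demand + MEB = 177.029 - 4.124x.
Set SMB = MC: 177.029 - 4.124x = 51.011 + 3.287x → x* = 17.0042.
Consumer price on the demand curve at x*: 157.744 − 4.124×17.0042 = 87.6187.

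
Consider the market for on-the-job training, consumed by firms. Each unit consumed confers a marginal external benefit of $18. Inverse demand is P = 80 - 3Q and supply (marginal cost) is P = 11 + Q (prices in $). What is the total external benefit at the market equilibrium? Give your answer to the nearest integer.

$311

Market equilibrium (private): 11 + Q = 80 - 3Q → Q_m = 17.2500.
Total external benefit = MEB × Q_m = 18 × 17.2500 = 310.5000.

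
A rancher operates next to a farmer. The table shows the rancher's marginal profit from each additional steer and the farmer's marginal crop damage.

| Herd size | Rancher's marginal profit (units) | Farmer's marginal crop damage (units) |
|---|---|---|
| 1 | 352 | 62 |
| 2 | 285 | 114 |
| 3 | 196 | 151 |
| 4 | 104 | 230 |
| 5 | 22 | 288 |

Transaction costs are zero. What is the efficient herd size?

Bargaining reaches the level where marginal profit last exceeds marginal crop damage.
That holds through level 3 (196 ≥ 151) but not at 4 (104 < 230).

3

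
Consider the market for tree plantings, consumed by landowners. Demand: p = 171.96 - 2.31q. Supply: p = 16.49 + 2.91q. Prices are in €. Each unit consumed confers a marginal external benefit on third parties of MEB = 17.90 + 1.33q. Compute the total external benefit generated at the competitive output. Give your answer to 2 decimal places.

Market equilibrium (private): 16.49 + 2.91q = 171.96 - 2.31q → q_m = 29.7835.
Total external benefit = ∫₀^{q_m} (17.90 + 1.33q) dq = 17.90×29.7835 + ½×1.33×29.7835² = 1123.0175.

€1123.02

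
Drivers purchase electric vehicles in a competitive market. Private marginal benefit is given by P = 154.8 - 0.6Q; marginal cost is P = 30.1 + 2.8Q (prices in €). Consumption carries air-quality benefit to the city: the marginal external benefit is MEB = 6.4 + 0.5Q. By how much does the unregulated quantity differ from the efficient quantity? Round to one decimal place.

Market equilibrium (private): 30.1 + 2.8Q = 154.8 - 0.6Q → Q_m = 36.6765.
Social marginal benefit = demand + MEB = 161.2 - 0.1Q.
Set SMB = MC: 161.2 - 0.1Q = 30.1 + 2.8Q → Q* = 45.2069.
Gap = |36.6765 − 45.2069| = 8.5304.

8.5 units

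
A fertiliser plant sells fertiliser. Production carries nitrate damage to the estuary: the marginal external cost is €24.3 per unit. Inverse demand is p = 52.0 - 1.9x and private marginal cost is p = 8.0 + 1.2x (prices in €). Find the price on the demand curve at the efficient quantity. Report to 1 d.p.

Social marginal cost = private MC + MEC = 32.3 + 1.2x.
Set SMC = demand: 32.3 + 1.2x = 52.0 - 1.9x → x* = 6.3548.
Consumer price on the demand curve at x*: 52.0 − 1.9×6.3548 = 39.9259.

P = €39.9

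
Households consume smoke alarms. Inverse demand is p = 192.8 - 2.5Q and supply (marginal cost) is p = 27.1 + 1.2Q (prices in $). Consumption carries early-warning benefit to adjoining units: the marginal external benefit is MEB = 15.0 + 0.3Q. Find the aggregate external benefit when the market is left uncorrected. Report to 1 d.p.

$972.6

Market equilibrium (private): 27.1 + 1.2Q = 192.8 - 2.5Q → Q_m = 44.7838.
Total external benefit = ∫₀^{Q_m} (15.0 + 0.3Q) dQ = 15.0×44.7838 + ½×0.3×44.7838² = 972.5953.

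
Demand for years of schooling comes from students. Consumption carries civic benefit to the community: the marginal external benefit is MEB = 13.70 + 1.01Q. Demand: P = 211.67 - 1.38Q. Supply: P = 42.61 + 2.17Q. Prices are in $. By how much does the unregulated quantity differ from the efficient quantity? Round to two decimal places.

Market equilibrium (private): 42.61 + 2.17Q = 211.67 - 1.38Q → Q_m = 47.6225.
Social marginal benefit = demand + MEB = 225.37 - 0.37Q.
Set SMB = MC: 225.37 - 0.37Q = 42.61 + 2.17Q → Q* = 71.9528.
Gap = |47.6225 − 71.9528| = 24.3303.

24.33 units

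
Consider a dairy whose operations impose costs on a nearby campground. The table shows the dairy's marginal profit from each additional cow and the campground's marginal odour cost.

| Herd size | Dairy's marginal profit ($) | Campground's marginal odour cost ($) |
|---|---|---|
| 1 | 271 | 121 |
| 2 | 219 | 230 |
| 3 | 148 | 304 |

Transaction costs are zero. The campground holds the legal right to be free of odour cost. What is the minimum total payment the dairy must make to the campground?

$121

Efficient level: marginal profit ≥ marginal odour cost through level 1, so k* = 1.
With the campground holding the right, the dairy must at least compensate total damage at k*: 121 = 121.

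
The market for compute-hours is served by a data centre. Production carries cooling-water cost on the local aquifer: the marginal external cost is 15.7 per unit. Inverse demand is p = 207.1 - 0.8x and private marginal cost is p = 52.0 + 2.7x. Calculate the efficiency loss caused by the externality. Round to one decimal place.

DWL = 35.2

Market equilibrium (private): 52.0 + 2.7x = 207.1 - 0.8x → x_m = 44.3143.
Social marginal cost = private MC + MEC = 67.7 + 2.7x.
Set SMC = demand: 67.7 + 2.7x = 207.1 - 0.8x → x* = 39.8286.
The loss is the area between SMC and demand from x* to x_m; with linear curves that's a triangle of height MEC(x_m).
DWL = ½ × 4.4857 × 15.7000 = 35.2127.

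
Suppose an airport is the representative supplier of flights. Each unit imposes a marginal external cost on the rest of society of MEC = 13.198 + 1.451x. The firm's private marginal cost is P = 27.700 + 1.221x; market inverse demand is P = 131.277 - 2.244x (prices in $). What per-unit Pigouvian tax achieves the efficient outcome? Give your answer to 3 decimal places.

Social marginal cost = private MC + MEC = 40.898 + 2.672x.
Set SMC = demand: 40.898 + 2.672x = 131.277 - 2.244x → x* = 18.3847.
The Pigouvian tax equals MEC at x*: 13.198 + 1.451×18.3847 = 39.8742.

tax = $39.874 per unit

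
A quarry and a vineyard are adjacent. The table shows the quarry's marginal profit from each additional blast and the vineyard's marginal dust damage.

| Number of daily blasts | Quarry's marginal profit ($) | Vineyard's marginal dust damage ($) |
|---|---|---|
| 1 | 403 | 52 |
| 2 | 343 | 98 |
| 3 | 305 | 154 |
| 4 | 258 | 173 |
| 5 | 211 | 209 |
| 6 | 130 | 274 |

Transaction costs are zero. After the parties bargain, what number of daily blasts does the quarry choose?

Bargaining reaches the level where marginal profit last exceeds marginal dust damage.
That holds through level 5 (211 ≥ 209) but not at 6 (130 < 274).

5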